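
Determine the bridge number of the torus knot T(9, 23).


The bridge number of T(p,q) is min(p,q).
min(9, 23) = 9

9


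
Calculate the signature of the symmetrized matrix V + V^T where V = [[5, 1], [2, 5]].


Step 1: V + V^T = [[10, 3], [3, 10]]
Step 2: trace = 20, det = 91
Step 3: Discriminant = 20^2 - 4*91 = 36
Step 4: Eigenvalues: 13, 7
Step 5: Signature = (# positive eigenvalues) - (# negative eigenvalues) = 2

2


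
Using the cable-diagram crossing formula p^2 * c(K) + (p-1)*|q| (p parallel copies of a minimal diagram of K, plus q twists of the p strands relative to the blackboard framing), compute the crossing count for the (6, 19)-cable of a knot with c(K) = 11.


Step 1: Each of the c(K) crossings of the companion diagram becomes p*p = p^2 crossings among the p parallel strands, and each of the |q| twists s_1 s_2 ... s_(p-1) adds (p-1) crossings.
  Crossings = p^2 * c(K) + (p-1)*|q|
Step 2: = 6^2 * 11 + (6-1)*19
Step 3: = 36*11 + 5*19
Step 4: = 396 + 95 = 491

491


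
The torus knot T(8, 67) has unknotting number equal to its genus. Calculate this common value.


For a torus knot T(p,q), both the unknotting number and genus equal (p-1)(q-1)/2.
= (8-1)(67-1)/2
= 7*66/2
= 462/2 = 231

231


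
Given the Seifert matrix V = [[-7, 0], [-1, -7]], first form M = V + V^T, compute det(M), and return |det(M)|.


Step 1: Form V + V^T where V = [[-7, 0], [-1, -7]]
  V^T = [[-7, -1], [0, -7]]
  V + V^T = [[-14, -1], [-1, -14]]
Step 2: det(V + V^T) = (-14)*(-14) - (-1)*(-1)
  = 196 - 1 = 195
Step 3: Knot determinant = |det(V + V^T)| = |195| = 195

195


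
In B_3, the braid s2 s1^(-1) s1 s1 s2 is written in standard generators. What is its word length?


The word length counts the number of generators (including inverses).
Listing each generator: s2, s1^(-1), s1, s1, s2
There are 5 generators in this braid word.

5


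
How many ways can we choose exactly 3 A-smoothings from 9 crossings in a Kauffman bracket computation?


We choose which 3 of 9 crossings get A-smoothings.
C(9, 3) = 9! / (3! * 6!)
= 84

84


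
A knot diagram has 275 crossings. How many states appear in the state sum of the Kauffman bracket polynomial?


Each crossing contributes 2 choices (A-smoothing or B-smoothing).
Total states = 2^275 = 60708402882054033466233184588234965832575213720379360039119137804340758912662765568

60708402882054033466233184588234965832575213720379360039119137804340758912662765568


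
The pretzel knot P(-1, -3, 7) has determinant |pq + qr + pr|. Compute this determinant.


Step 1: Compute pq + qr + pr.
pq = (-1)*(-3) = 3
qr = (-3)*7 = -21
pr = (-1)*7 = -7
pq + qr + pr = 3 + (-21) + (-7) = -25
Step 2: Take absolute value.
det(P(-1,-3,7)) = |-25| = 25

25


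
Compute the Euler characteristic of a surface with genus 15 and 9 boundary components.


chi = 2 - 2g - b
= 2 - 2*15 - 9
= 2 - 30 - 9 = -37

-37


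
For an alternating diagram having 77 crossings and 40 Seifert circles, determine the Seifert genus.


For alternating knots, g = (c - s + 1)/2.
= (77 - 40 + 1)/2
= 38/2 = 19

19


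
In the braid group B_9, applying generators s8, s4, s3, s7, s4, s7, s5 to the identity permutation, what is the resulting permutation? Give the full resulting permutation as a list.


Starting with identity [1, 2, 3, 4, 5, 6, 7, 8, 9].
Apply generators in sequence:
  After s8: [1, 2, 3, 4, 5, 6, 7, 9, 8]
  After s4: [1, 2, 3, 5, 4, 6, 7, 9, 8]
  After s3: [1, 2, 5, 3, 4, 6, 7, 9, 8]
  After s7: [1, 2, 5, 3, 4, 6, 9, 7, 8]
  After s4: [1, 2, 5, 4, 3, 6, 9, 7, 8]
  After s7: [1, 2, 5, 4, 3, 6, 7, 9, 8]
  After s5: [1, 2, 5, 4, 6, 3, 7, 9, 8]
Final permutation: [1, 2, 5, 4, 6, 3, 7, 9, 8]

[1, 2, 5, 4, 6, 3, 7, 9, 8]


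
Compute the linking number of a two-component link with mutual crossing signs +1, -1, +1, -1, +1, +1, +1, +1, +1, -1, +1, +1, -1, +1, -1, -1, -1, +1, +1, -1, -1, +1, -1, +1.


Step 1: Count positive crossings: 14
Step 2: Count negative crossings: 10
Step 3: Sum of signs = 14 - 10 = 4
Step 4: Linking number = sum/2 = 4/2 = 2

2


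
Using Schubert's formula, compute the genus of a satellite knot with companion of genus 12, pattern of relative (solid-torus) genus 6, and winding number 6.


Schubert: g(satellite) = g_rel(pattern) + |winding| * g(companion),
where g_rel(pattern) is the genus of the pattern relative to the solid torus.
= 6 + 6 * 12
= 6 + 72 = 78

78


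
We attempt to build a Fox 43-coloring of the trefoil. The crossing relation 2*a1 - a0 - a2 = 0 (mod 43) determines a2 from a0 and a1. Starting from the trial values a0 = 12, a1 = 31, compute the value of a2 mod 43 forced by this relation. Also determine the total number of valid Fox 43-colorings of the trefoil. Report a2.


Step 1: Apply the given crossing relation 2*a1 - a0 - a2 = 0 (mod 43).
  a2 = 2*a1 - a0 mod 43
  a2 = 2*31 - 12 mod 43
  a2 = 62 - 12 mod 43
  a2 = 50 mod 43 = 7
Step 2: The trefoil has determinant 3.
  Number of Fox p-colorings (p prime) is p^2 if p = 3, else p.
  Since 43 does not divide 3, only trivial (constant) colorings exist.
  (So the trial a0 = 12, a1 = 31 with a0 != a1 does NOT extend to a valid coloring of the whole trefoil: the other two crossing relations require 3*(a1 - a0) = 0 (mod 43), which fails.)
  Total colorings = 43
Step 3: a2 = 7, total Fox 43-colorings = 43

7


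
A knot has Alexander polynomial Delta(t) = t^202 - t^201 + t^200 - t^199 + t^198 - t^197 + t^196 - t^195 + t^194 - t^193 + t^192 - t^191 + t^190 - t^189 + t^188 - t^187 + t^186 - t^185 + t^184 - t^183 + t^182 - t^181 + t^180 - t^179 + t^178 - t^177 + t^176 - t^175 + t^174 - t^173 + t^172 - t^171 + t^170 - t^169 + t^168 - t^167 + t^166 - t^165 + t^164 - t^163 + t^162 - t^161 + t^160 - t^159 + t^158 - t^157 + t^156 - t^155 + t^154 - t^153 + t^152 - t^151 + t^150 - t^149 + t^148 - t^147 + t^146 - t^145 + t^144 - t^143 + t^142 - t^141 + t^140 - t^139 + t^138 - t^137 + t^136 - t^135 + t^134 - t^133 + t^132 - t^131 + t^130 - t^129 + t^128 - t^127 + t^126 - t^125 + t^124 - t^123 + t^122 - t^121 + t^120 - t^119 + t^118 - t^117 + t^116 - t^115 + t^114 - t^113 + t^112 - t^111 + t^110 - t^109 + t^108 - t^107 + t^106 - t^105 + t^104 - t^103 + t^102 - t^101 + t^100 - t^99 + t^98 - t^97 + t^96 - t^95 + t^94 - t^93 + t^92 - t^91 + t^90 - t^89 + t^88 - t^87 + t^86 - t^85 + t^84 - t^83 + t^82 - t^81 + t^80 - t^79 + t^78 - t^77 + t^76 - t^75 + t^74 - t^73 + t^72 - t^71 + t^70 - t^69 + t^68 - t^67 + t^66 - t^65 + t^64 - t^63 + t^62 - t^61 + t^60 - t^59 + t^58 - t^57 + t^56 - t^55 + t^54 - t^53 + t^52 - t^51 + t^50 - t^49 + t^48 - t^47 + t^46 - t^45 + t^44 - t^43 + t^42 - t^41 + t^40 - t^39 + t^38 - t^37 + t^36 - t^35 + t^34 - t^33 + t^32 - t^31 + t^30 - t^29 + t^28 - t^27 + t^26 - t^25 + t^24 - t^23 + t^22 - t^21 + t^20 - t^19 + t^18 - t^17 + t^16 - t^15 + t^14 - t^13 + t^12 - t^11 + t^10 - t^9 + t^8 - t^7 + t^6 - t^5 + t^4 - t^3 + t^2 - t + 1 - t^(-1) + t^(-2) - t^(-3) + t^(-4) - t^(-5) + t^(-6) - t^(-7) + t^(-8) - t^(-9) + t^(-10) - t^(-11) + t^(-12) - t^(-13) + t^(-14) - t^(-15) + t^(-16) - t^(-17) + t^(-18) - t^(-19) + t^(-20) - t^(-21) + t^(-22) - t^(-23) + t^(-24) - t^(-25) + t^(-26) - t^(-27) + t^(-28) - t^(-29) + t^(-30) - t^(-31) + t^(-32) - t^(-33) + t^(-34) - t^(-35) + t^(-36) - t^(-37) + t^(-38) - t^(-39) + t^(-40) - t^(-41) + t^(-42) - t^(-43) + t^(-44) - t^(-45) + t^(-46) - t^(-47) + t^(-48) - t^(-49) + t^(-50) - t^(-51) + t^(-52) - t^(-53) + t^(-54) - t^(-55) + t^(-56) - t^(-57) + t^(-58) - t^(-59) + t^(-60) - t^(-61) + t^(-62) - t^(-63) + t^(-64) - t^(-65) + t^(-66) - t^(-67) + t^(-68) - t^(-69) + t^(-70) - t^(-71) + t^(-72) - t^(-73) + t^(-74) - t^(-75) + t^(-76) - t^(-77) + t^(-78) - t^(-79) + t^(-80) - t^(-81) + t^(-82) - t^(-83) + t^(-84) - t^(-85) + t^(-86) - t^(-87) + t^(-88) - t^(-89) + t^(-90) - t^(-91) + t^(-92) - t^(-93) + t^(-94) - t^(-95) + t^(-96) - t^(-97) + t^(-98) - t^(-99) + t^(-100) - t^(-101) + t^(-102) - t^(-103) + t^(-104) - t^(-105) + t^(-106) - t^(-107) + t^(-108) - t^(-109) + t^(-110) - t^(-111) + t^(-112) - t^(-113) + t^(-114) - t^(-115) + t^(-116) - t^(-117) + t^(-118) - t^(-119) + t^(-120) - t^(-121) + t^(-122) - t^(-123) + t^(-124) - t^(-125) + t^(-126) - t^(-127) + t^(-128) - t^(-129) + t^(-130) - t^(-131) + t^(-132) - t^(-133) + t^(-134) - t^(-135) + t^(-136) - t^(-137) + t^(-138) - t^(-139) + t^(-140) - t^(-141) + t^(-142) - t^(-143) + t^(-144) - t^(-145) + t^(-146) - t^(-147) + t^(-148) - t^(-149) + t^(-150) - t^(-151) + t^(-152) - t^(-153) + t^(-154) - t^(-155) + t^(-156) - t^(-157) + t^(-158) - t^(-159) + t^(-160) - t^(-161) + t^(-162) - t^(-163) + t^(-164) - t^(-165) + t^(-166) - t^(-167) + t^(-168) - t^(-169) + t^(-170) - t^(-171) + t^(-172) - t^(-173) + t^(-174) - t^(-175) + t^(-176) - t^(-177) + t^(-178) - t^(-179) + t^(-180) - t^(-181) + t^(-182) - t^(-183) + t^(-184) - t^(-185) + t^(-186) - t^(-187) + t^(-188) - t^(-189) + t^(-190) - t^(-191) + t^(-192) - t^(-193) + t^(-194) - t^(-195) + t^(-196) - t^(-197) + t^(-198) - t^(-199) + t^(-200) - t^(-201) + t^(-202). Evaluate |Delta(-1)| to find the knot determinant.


Step 1: The polynomial has 405 terms with alternating signs, exponents from 202 down to -202.
Step 2: Substitute t = -1. The i-th term has coefficient (-1)^i and exponent (m-i),
  so its value is (-1)^i * (-1)^(m-i) = (-1)^m = 1 for every i.
Step 3: All 405 terms equal 1, so Delta(-1) = 405 * (1) = 405
Step 4: |Delta(-1)| = 405

405


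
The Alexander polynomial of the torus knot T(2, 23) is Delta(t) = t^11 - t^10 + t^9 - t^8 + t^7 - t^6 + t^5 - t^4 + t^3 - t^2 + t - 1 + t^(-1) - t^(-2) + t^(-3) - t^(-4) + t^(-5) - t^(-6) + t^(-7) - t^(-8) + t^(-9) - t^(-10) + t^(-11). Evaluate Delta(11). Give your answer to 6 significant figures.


Substituting t = 11 into Delta(t) = t^11 - t^10 + t^9 - t^8 + t^7 - t^6 + t^5 - t^4 + t^3 - t^2 + t - 1 + t^(-1) - t^(-2) + t^(-3) - t^(-4) + t^(-5) - t^(-6) + t^(-7) - t^(-8) + t^(-9) - t^(-10) + t^(-11):
Term values: (285311670611) + (-25937424601) + (2357947691) + (-214358881) + (19487171) + (-1771561) + (161051) + (-14641) + (1331) + (-121) + (11) + (-1) + (0.0909091) + (-0.00826446) + (0.000751315) + (-6.83013e-05) + (6.20921e-06) + (-5.64474e-07) + (5.13158e-08) + (-4.66507e-09) + (4.24098e-10) + (-3.85543e-11) + (3.50494e-12)
Sum = 2.615356981e+11
Rounded to 6 significant figures: 2.61536e+11

2.61536e+11


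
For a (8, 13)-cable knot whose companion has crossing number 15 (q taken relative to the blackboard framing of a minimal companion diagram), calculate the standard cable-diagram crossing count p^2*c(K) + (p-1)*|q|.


Step 1: Each of the c(K) crossings of the companion diagram becomes p*p = p^2 crossings among the p parallel strands, and each of the |q| twists s_1 s_2 ... s_(p-1) adds (p-1) crossings.
  Crossings = p^2 * c(K) + (p-1)*|q|
Step 2: = 8^2 * 15 + (8-1)*13
Step 3: = 64*15 + 7*13
Step 4: = 960 + 91 = 1051

1051


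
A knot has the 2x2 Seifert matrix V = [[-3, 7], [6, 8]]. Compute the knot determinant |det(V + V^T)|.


Step 1: Form V + V^T where V = [[-3, 7], [6, 8]]
  V^T = [[-3, 6], [7, 8]]
  V + V^T = [[-6, 13], [13, 16]]
Step 2: det(V + V^T) = (-6)*16 - 13*13
  = -96 - 169 = -265
Step 3: Knot determinant = |det(V + V^T)| = |-265| = 265

265


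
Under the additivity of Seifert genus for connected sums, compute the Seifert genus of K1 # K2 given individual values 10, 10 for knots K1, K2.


The Seifert genus is additive under connected sum.
Seifert genus(K1 # K2) = (10) + (10)
= 20

20


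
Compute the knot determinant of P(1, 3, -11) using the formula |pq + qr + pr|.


Step 1: Compute pq + qr + pr.
pq = 1*3 = 3
qr = 3*(-11) = -33
pr = 1*(-11) = -11
pq + qr + pr = 3 + (-33) + (-11) = -41
Step 2: Take absolute value.
det(P(1,3,-11)) = |-41| = 41

41


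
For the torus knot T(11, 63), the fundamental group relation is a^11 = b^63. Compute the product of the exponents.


The relation is a^11 = b^63.
Product of exponents = 11 * 63
= 693

693


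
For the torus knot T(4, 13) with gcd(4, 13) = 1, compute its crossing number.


For a torus knot T(p, q) with gcd(p,q)=1,
the crossing number is min(p*(q-1), q*(p-1)).
p*(q-1) = 4*12 = 48
q*(p-1) = 13*3 = 39
min(48, 39) = 39

39


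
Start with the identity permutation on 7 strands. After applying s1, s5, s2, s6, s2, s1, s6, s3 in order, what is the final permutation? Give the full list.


Starting with identity [1, 2, 3, 4, 5, 6, 7].
Apply generators in sequence:
  After s1: [2, 1, 3, 4, 5, 6, 7]
  After s5: [2, 1, 3, 4, 6, 5, 7]
  After s2: [2, 3, 1, 4, 6, 5, 7]
  After s6: [2, 3, 1, 4, 6, 7, 5]
  After s2: [2, 1, 3, 4, 6, 7, 5]
  After s1: [1, 2, 3, 4, 6, 7, 5]
  After s6: [1, 2, 3, 4, 6, 5, 7]
  After s3: [1, 2, 4, 3, 6, 5, 7]
Final permutation: [1, 2, 4, 3, 6, 5, 7]

[1, 2, 4, 3, 6, 5, 7]


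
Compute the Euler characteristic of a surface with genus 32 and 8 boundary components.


chi = 2 - 2g - b
= 2 - 2*32 - 8
= 2 - 64 - 8 = -70

-70


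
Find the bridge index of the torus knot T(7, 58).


The bridge number of T(p,q) is min(p,q).
min(7, 58) = 7

7


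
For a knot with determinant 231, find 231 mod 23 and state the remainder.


Step 1: A knot is p-colorable if and only if p divides its determinant.
Step 2: Compute 231 mod 23.
231 = 10 * 23 + 1
Step 3: 231 mod 23 = 1
Step 4: The knot is 23-colorable: no

1


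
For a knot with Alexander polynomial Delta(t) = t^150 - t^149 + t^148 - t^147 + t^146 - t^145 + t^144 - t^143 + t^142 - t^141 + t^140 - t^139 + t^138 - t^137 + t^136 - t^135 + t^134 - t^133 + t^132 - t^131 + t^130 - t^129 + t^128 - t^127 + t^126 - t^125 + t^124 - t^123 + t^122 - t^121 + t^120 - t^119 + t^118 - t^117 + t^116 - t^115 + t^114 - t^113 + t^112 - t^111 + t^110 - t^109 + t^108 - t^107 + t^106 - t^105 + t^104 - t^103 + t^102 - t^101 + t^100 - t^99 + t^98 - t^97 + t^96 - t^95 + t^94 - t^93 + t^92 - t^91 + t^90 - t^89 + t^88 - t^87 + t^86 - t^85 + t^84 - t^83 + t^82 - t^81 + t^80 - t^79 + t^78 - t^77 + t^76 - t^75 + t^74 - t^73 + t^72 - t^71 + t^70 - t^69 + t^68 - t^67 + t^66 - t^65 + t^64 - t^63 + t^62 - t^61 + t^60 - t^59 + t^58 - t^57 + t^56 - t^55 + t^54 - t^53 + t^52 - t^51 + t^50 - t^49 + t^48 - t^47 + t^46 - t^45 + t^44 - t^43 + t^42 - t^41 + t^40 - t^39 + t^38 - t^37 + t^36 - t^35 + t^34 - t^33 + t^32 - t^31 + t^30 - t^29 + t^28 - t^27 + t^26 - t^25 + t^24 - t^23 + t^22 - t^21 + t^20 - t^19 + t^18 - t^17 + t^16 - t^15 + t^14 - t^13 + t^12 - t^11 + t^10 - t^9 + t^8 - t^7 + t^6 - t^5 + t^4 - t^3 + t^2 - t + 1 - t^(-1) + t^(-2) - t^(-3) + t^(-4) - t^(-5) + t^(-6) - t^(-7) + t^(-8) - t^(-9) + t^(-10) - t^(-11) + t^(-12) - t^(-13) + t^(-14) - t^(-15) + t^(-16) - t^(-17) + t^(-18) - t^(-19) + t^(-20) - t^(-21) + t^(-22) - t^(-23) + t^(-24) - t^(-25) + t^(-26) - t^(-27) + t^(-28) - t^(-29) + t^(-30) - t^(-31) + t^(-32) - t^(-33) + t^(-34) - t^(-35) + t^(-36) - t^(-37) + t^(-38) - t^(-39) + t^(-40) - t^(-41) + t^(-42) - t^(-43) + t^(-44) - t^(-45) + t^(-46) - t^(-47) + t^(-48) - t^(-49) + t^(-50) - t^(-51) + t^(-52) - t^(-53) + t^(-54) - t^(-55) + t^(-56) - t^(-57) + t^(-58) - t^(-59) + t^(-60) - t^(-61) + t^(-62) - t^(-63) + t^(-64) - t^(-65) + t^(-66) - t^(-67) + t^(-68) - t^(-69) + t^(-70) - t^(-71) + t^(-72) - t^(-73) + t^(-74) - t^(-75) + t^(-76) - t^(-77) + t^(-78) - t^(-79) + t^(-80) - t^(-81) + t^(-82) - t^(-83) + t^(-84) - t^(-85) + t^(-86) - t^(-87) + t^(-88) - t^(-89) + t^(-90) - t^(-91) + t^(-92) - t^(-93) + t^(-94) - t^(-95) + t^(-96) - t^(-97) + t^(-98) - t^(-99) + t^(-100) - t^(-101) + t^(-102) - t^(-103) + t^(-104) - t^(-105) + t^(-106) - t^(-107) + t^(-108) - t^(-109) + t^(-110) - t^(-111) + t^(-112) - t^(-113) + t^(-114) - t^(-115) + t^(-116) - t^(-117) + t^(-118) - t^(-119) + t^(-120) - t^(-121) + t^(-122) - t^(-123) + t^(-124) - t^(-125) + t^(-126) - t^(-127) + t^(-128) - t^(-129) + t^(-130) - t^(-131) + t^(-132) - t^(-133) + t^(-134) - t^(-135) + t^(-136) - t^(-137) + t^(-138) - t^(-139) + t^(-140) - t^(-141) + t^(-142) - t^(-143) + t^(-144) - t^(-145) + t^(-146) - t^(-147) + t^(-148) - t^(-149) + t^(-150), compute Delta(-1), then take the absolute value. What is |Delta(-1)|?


Step 1: The polynomial has 301 terms with alternating signs, exponents from 150 down to -150.
Step 2: Substitute t = -1. The i-th term has coefficient (-1)^i and exponent (m-i),
  so its value is (-1)^i * (-1)^(m-i) = (-1)^m = 1 for every i.
Step 3: All 301 terms equal 1, so Delta(-1) = 301 * (1) = 301
Step 4: |Delta(-1)| = 301

301


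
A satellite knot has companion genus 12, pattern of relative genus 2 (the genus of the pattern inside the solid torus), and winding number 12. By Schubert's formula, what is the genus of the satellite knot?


Schubert: g(satellite) = g_rel(pattern) + |winding| * g(companion),
where g_rel(pattern) is the genus of the pattern relative to the solid torus.
= 2 + 12 * 12
= 2 + 144 = 146

146


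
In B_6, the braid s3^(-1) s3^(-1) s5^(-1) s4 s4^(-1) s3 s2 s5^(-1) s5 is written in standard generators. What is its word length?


The word length counts the number of generators (including inverses).
Listing each generator: s3^(-1), s3^(-1), s5^(-1), s4, s4^(-1), s3, s2, s5^(-1), s5
There are 9 generators in this braid word.

9


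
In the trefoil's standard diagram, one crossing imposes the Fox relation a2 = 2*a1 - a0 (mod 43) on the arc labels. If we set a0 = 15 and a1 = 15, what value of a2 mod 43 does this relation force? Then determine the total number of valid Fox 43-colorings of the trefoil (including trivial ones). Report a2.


Step 1: Apply the given crossing relation 2*a1 - a0 - a2 = 0 (mod 43).
  a2 = 2*a1 - a0 mod 43
  a2 = 2*15 - 15 mod 43
  a2 = 30 - 15 mod 43
  a2 = 15 mod 43 = 15
Step 2: The trefoil has determinant 3.
  Number of Fox p-colorings (p prime) is p^2 if p = 3, else p.
  Since 43 does not divide 3, only trivial (constant) colorings exist.
  (Here a0 = a1 = a2 = 15, the constant coloring, which is valid.)
  Total colorings = 43
Step 3: a2 = 15, total Fox 43-colorings = 43

15


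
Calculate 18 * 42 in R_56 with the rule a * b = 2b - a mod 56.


18 * 42 = 2*42 - 18 mod 56
= 84 - 18 mod 56
= 66 mod 56 = 10

10


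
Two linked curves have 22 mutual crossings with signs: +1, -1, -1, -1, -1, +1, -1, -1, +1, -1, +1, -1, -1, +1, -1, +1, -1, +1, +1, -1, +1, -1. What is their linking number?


Step 1: Count positive crossings: 9
Step 2: Count negative crossings: 13
Step 3: Sum of signs = 9 - 13 = -4
Step 4: Linking number = sum/2 = -4/2 = -2

-2


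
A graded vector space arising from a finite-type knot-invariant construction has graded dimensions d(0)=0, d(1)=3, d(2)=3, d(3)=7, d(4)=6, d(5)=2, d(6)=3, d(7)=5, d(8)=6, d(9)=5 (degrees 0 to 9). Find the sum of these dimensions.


Total dimension = d(0) + d(1) + ... + d(9)
= 0 + 3 + 3 + 7 + 6 + 2 + 3 + 5 + 6 + 5
= 40

40


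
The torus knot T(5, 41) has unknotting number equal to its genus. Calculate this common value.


For a torus knot T(p,q), both the unknotting number and genus equal (p-1)(q-1)/2.
= (5-1)(41-1)/2
= 4*40/2
= 160/2 = 80

80


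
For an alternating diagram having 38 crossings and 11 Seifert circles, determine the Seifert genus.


For alternating knots, g = (c - s + 1)/2.
= (38 - 11 + 1)/2
= 28/2 = 14

14


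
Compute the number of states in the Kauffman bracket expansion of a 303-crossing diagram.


Each crossing contributes 2 choices (A-smoothing or B-smoothing).
Total states = 2^303 = 16296287810675888690147565507275025288411747149327490005089123594835050398106693649467179008

16296287810675888690147565507275025288411747149327490005089123594835050398106693649467179008


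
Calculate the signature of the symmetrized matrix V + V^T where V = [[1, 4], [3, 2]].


Step 1: V + V^T = [[2, 7], [7, 4]]
Step 2: trace = 6, det = -41
Step 3: Discriminant = 6^2 - 4*(-41) = 200
Step 4: Eigenvalues: 10.0711, -4.07107
Step 5: Signature = (# positive eigenvalues) - (# negative eigenvalues) = 0

0


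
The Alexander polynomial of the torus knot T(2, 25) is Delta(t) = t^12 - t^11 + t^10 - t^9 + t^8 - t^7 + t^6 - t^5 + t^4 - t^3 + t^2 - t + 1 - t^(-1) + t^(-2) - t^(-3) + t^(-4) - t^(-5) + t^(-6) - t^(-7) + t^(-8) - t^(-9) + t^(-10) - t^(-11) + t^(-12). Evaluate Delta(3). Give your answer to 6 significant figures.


Substituting t = 3 into Delta(t) = t^12 - t^11 + t^10 - t^9 + t^8 - t^7 + t^6 - t^5 + t^4 - t^3 + t^2 - t + 1 - t^(-1) + t^(-2) - t^(-3) + t^(-4) - t^(-5) + t^(-6) - t^(-7) + t^(-8) - t^(-9) + t^(-10) - t^(-11) + t^(-12):
Term values: (531441) + (-177147) + (59049) + (-19683) + (6561) + (-2187) + (729) + (-243) + (81) + (-27) + (9) + (-3) + (1) + (-0.333333) + (0.111111) + (-0.037037) + (0.0123457) + (-0.00411523) + (0.00137174) + (-0.000457247) + (0.000152416) + (-5.08053e-05) + (1.69351e-05) + (-5.64503e-06) + (1.88168e-06)
Sum = 398580.75
Rounded to 6 significant figures: 398581

398581


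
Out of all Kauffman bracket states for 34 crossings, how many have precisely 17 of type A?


We choose which 17 of 34 crossings get A-smoothings.
C(34, 17) = 34! / (17! * 17!)
= 2333606220

2333606220


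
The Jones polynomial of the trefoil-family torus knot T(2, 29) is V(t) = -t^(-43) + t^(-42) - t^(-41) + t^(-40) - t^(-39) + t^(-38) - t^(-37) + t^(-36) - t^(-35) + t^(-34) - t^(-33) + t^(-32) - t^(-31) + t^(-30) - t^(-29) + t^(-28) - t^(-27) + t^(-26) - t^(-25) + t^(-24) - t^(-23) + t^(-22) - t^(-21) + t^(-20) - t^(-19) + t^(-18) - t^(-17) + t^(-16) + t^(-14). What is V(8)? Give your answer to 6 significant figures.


Substituting t = 8 into V(t) = -t^(-43) + t^(-42) - t^(-41) + t^(-40) - t^(-39) + t^(-38) - t^(-37) + t^(-36) - t^(-35) + t^(-34) - t^(-33) + t^(-32) - t^(-31) + t^(-30) - t^(-29) + t^(-28) - t^(-27) + t^(-26) - t^(-25) + t^(-24) - t^(-23) + t^(-22) - t^(-21) + t^(-20) - t^(-19) + t^(-18) - t^(-17) + t^(-16) + t^(-14):
  (-)t^(-43) = -1.46937e-39
  (+)t^(-42) = 1.17549e-38
  (-)t^(-41) = -9.40395e-38
  (+)t^(-40) = 7.52316e-37
  (-)t^(-39) = -6.01853e-36
  (+)t^(-38) = 4.81482e-35
  (-)t^(-37) = -3.85186e-34
  (+)t^(-36) = 3.08149e-33
  (-)t^(-35) = -2.46519e-32
  (+)t^(-34) = 1.97215e-31
  (-)t^(-33) = -1.57772e-30
  (+)t^(-32) = 1.26218e-29
  (-)t^(-31) = -1.00974e-28
  (+)t^(-30) = 8.07794e-28
  (-)t^(-29) = -6.46235e-27
  (+)t^(-28) = 5.16988e-26
  (-)t^(-27) = -4.1359e-25
  (+)t^(-26) = 3.30872e-24
  (-)t^(-25) = -2.64698e-23
  (+)t^(-24) = 2.11758e-22
  (-)t^(-23) = -1.69407e-21
  (+)t^(-22) = 1.35525e-20
  (-)t^(-21) = -1.0842e-19
  (+)t^(-20) = 8.67362e-19
  (-)t^(-19) = -6.93889e-18
  (+)t^(-18) = 5.55112e-17
  (-)t^(-17) = -4.44089e-16
  (+)t^(-16) = 3.55271e-15
  (+)t^(-14) = 2.27374e-13
Sum = (-1.46937e-39) + (1.17549e-38) + (-9.40395e-38) + (7.52316e-37) + (-6.01853e-36) + (4.81482e-35) + (-3.85186e-34) + (3.08149e-33) + (-2.46519e-32) + (1.97215e-31) + (-1.57772e-30) + (1.26218e-29) + (-1.00974e-28) + (8.07794e-28) + (-6.46235e-27) + (5.16988e-26) + (-4.1359e-25) + (3.30872e-24) + (-2.64698e-23) + (2.11758e-22) + (-1.69407e-21) + (1.35525e-20) + (-1.0842e-19) + (8.67362e-19) + (-6.93889e-18) + (5.55112e-17) + (-4.44089e-16) + (3.55271e-15) + (2.27374e-13)
= 2.305316432e-13
Rounded to 6 significant figures: 2.30532e-13

2.30532e-13


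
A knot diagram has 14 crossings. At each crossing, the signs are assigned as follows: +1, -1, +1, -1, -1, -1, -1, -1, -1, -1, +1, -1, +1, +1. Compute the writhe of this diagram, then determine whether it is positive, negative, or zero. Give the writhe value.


Step 1: Count positive crossings (+1).
Positive crossings: 5
Step 2: Count negative crossings (-1).
Negative crossings: 9
Step 3: Writhe = (positive) - (negative)
w = 5 - 9 = -4
Step 4: |w| = 4, and w is negative

-4


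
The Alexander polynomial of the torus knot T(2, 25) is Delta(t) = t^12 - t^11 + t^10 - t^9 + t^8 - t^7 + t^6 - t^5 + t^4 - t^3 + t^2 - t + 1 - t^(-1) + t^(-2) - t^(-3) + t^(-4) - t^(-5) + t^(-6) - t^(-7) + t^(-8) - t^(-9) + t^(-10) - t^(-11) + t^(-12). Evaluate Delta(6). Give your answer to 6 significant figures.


Substituting t = 6 into Delta(t) = t^12 - t^11 + t^10 - t^9 + t^8 - t^7 + t^6 - t^5 + t^4 - t^3 + t^2 - t + 1 - t^(-1) + t^(-2) - t^(-3) + t^(-4) - t^(-5) + t^(-6) - t^(-7) + t^(-8) - t^(-9) + t^(-10) - t^(-11) + t^(-12):
Term values: (2176782336) + (-362797056) + (60466176) + (-10077696) + (1679616) + (-279936) + (46656) + (-7776) + (1296) + (-216) + (36) + (-6) + (1) + (-0.166667) + (0.0277778) + (-0.00462963) + (0.000771605) + (-0.000128601) + (2.14335e-05) + (-3.57225e-06) + (5.95374e-07) + (-9.9229e-08) + (1.65382e-08) + (-2.75636e-09) + (4.59394e-10)
Sum = 1865813431
Rounded to 6 significant figures: 1.86581e+09

1.86581e+09


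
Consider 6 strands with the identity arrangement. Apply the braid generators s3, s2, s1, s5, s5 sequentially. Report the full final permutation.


Starting with identity [1, 2, 3, 4, 5, 6].
Apply generators in sequence:
  After s3: [1, 2, 4, 3, 5, 6]
  After s2: [1, 4, 2, 3, 5, 6]
  After s1: [4, 1, 2, 3, 5, 6]
  After s5: [4, 1, 2, 3, 6, 5]
  After s5: [4, 1, 2, 3, 5, 6]
Final permutation: [4, 1, 2, 3, 5, 6]

[4, 1, 2, 3, 5, 6]


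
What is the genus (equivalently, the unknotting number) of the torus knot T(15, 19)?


For a torus knot T(p,q), both the unknotting number and genus equal (p-1)(q-1)/2.
= (15-1)(19-1)/2
= 14*18/2
= 252/2 = 126

126


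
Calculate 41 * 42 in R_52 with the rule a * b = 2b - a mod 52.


41 * 42 = 2*42 - 41 mod 52
= 84 - 41 mod 52
= 43 mod 52 = 43

43


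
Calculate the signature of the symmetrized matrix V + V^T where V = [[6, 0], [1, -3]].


Step 1: V + V^T = [[12, 1], [1, -6]]
Step 2: trace = 6, det = -73
Step 3: Discriminant = 6^2 - 4*(-73) = 328
Step 4: Eigenvalues: 12.0554, -6.05539
Step 5: Signature = (# positive eigenvalues) - (# negative eigenvalues) = 0

0


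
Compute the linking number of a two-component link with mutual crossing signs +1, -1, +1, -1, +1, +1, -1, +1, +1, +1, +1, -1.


Step 1: Count positive crossings: 8
Step 2: Count negative crossings: 4
Step 3: Sum of signs = 8 - 4 = 4
Step 4: Linking number = sum/2 = 4/2 = 2

2


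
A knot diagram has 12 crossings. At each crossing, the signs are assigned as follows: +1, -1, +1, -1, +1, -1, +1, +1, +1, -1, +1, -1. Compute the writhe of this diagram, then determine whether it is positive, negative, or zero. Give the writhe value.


Step 1: Count positive crossings (+1).
Positive crossings: 7
Step 2: Count negative crossings (-1).
Negative crossings: 5
Step 3: Writhe = (positive) - (negative)
w = 7 - 5 = 2
Step 4: |w| = 2, and w is positive

2


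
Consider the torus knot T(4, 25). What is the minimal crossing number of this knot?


For a torus knot T(p, q) with gcd(p,q)=1,
the crossing number is min(p*(q-1), q*(p-1)).
p*(q-1) = 4*24 = 96
q*(p-1) = 25*3 = 75
min(96, 75) = 75

75


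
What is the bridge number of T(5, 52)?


The bridge number of T(p,q) is min(p,q).
min(5, 52) = 5

5


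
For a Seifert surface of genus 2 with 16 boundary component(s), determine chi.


chi = 2 - 2g - b
= 2 - 2*2 - 16
= 2 - 4 - 16 = -18

-18


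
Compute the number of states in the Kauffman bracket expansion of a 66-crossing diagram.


Each crossing contributes 2 choices (A-smoothing or B-smoothing).
Total states = 2^66 = 73786976294838206464

73786976294838206464


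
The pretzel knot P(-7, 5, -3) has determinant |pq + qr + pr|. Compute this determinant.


Step 1: Compute pq + qr + pr.
pq = (-7)*5 = -35
qr = 5*(-3) = -15
pr = (-7)*(-3) = 21
pq + qr + pr = -35 + (-15) + 21 = -29
Step 2: Take absolute value.
det(P(-7,5,-3)) = |-29| = 29

29


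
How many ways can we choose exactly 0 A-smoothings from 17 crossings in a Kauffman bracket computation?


We choose which 0 of 17 crossings get A-smoothings.
C(17, 0) = 17! / (0! * 17!)
= 1

1


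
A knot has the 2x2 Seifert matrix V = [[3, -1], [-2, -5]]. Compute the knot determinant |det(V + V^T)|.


Step 1: Form V + V^T where V = [[3, -1], [-2, -5]]
  V^T = [[3, -2], [-1, -5]]
  V + V^T = [[6, -3], [-3, -10]]
Step 2: det(V + V^T) = 6*(-10) - (-3)*(-3)
  = -60 - 9 = -69
Step 3: Knot determinant = |det(V + V^T)| = |-69| = 69

69


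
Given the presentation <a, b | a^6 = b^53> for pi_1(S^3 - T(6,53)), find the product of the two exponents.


The relation is a^6 = b^53.
Product of exponents = 6 * 53
= 318

318


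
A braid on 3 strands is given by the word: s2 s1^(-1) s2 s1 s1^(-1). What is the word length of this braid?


The word length counts the number of generators (including inverses).
Listing each generator: s2, s1^(-1), s2, s1, s1^(-1)
There are 5 generators in this braid word.

5


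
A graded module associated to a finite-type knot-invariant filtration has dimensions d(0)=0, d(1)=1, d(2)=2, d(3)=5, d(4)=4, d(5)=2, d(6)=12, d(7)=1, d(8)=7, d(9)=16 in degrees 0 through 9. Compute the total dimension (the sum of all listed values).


Total dimension = d(0) + d(1) + ... + d(9)
= 0 + 1 + 2 + 5 + 4 + 2 + 12 + 1 + 7 + 16
= 50

50


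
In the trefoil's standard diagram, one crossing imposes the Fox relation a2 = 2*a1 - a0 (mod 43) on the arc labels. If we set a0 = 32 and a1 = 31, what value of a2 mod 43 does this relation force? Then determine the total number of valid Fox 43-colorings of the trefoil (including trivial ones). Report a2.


Step 1: Apply the given crossing relation 2*a1 - a0 - a2 = 0 (mod 43).
  a2 = 2*a1 - a0 mod 43
  a2 = 2*31 - 32 mod 43
  a2 = 62 - 32 mod 43
  a2 = 30 mod 43 = 30
Step 2: The trefoil has determinant 3.
  Number of Fox p-colorings (p prime) is p^2 if p = 3, else p.
  Since 43 does not divide 3, only trivial (constant) colorings exist.
  (So the trial a0 = 32, a1 = 31 with a0 != a1 does NOT extend to a valid coloring of the whole trefoil: the other two crossing relations require 3*(a1 - a0) = 0 (mod 43), which fails.)
  Total colorings = 43
Step 3: a2 = 30, total Fox 43-colorings = 43

30


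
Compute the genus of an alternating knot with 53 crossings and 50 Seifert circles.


For alternating knots, g = (c - s + 1)/2.
= (53 - 50 + 1)/2
= 4/2 = 2

2


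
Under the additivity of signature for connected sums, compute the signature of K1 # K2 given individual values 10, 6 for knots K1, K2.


The signature is additive under connected sum.
signature(K1 # K2) = (10) + (6)
= 16

16


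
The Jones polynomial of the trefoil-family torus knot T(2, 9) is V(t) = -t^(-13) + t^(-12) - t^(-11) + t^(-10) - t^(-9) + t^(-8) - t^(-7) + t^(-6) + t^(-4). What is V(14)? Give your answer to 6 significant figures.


Substituting t = 14 into V(t) = -t^(-13) + t^(-12) - t^(-11) + t^(-10) - t^(-9) + t^(-8) - t^(-7) + t^(-6) + t^(-4):
  (-)t^(-13) = -1.2599e-15
  (+)t^(-12) = 1.76386e-14
  (-)t^(-11) = -2.4694e-13
  (+)t^(-10) = 3.45716e-12
  (-)t^(-9) = -4.84003e-11
  (+)t^(-8) = 6.77604e-10
  (-)t^(-7) = -9.48645e-09
  (+)t^(-6) = 1.3281e-07
  (+)t^(-4) = 2.60308e-05
Sum = (-1.2599e-15) + (1.76386e-14) + (-2.4694e-13) + (3.45716e-12) + (-4.84003e-11) + (6.77604e-10) + (-9.48645e-09) + (1.3281e-07) + (2.60308e-05)
= 2.615477678e-05
Rounded to 6 significant figures: 2.61548e-05

2.61548e-05


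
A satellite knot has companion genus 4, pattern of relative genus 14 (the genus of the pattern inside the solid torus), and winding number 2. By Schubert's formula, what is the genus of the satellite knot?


Schubert: g(satellite) = g_rel(pattern) + |winding| * g(companion),
where g_rel(pattern) is the genus of the pattern relative to the solid torus.
= 14 + 2 * 4
= 14 + 8 = 22

22


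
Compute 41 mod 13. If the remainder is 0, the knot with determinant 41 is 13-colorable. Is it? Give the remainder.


Step 1: A knot is p-colorable if and only if p divides its determinant.
Step 2: Compute 41 mod 13.
41 = 3 * 13 + 2
Step 3: 41 mod 13 = 2
Step 4: The knot is 13-colorable: no

2


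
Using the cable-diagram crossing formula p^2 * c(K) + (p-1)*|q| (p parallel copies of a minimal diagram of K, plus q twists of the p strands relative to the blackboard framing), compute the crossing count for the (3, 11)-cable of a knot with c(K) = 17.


Step 1: Each of the c(K) crossings of the companion diagram becomes p*p = p^2 crossings among the p parallel strands, and each of the |q| twists s_1 s_2 ... s_(p-1) adds (p-1) crossings.
  Crossings = p^2 * c(K) + (p-1)*|q|
Step 2: = 3^2 * 17 + (3-1)*11
Step 3: = 9*17 + 2*11
Step 4: = 153 + 22 = 175

175


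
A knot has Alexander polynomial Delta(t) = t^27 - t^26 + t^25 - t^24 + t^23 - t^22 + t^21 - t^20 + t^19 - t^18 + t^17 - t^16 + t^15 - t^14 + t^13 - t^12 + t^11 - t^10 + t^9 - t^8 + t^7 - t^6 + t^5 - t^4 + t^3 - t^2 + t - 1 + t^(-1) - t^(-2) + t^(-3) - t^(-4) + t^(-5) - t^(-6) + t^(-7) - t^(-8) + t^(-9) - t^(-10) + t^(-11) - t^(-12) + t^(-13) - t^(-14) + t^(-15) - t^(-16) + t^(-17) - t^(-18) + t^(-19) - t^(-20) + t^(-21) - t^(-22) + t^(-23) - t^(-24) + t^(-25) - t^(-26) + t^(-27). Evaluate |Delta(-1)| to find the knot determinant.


Step 1: The polynomial has 55 terms with alternating signs, exponents from 27 down to -27.
Step 2: Substitute t = -1. The i-th term has coefficient (-1)^i and exponent (m-i),
  so its value is (-1)^i * (-1)^(m-i) = (-1)^m = -1 for every i.
Step 3: All 55 terms equal -1, so Delta(-1) = 55 * (-1) = -55
Step 4: |Delta(-1)| = 55

55


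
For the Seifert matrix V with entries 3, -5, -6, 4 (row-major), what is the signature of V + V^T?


Step 1: V + V^T = [[6, -11], [-11, 8]]
Step 2: trace = 14, det = -73
Step 3: Discriminant = 14^2 - 4*(-73) = 488
Step 4: Eigenvalues: 18.0454, -4.04536
Step 5: Signature = (# positive eigenvalues) - (# negative eigenvalues) = 0

0


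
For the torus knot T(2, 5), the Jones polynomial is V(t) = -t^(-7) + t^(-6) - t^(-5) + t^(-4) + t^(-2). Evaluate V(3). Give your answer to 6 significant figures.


Substituting t = 3 into V(t) = -t^(-7) + t^(-6) - t^(-5) + t^(-4) + t^(-2):
  (-)t^(-7) = -0.000457247
  (+)t^(-6) = 0.00137174
  (-)t^(-5) = -0.00411523
  (+)t^(-4) = 0.0123457
  (+)t^(-2) = 0.111111
Sum = (-0.000457247) + (0.00137174) + (-0.00411523) + (0.0123457) + (0.111111)
= 0.1202560585
Rounded to 6 significant figures: 0.120256

0.120256


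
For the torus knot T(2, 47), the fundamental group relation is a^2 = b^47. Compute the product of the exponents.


The relation is a^2 = b^47.
Product of exponents = 2 * 47
= 94

94


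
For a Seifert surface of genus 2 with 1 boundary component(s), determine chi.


chi = 2 - 2g - b
= 2 - 2*2 - 1
= 2 - 4 - 1 = -3

-3


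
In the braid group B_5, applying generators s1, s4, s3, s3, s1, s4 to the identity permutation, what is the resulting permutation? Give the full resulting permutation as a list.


Starting with identity [1, 2, 3, 4, 5].
Apply generators in sequence:
  After s1: [2, 1, 3, 4, 5]
  After s4: [2, 1, 3, 5, 4]
  After s3: [2, 1, 5, 3, 4]
  After s3: [2, 1, 3, 5, 4]
  After s1: [1, 2, 3, 5, 4]
  After s4: [1, 2, 3, 4, 5]
Final permutation: [1, 2, 3, 4, 5]

[1, 2, 3, 4, 5]


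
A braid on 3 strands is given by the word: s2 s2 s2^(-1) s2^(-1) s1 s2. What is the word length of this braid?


The word length counts the number of generators (including inverses).
Listing each generator: s2, s2, s2^(-1), s2^(-1), s1, s2
There are 6 generators in this braid word.

6


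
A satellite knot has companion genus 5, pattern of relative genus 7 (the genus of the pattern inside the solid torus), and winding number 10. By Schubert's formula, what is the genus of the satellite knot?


Schubert: g(satellite) = g_rel(pattern) + |winding| * g(companion),
where g_rel(pattern) is the genus of the pattern relative to the solid torus.
= 7 + 10 * 5
= 7 + 50 = 57

57


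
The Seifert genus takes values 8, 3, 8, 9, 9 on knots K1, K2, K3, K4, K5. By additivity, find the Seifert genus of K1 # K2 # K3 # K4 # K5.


The Seifert genus is additive under connected sum.
Seifert genus(K1 # K2 # K3 # K4 # K5) = (8) + (3) + (8) + (9) + (9)
= 37

37


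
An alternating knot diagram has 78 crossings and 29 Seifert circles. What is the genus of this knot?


For alternating knots, g = (c - s + 1)/2.
= (78 - 29 + 1)/2
= 50/2 = 25

25


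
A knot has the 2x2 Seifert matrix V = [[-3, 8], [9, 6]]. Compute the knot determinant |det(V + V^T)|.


Step 1: Form V + V^T where V = [[-3, 8], [9, 6]]
  V^T = [[-3, 9], [8, 6]]
  V + V^T = [[-6, 17], [17, 12]]
Step 2: det(V + V^T) = (-6)*12 - 17*17
  = -72 - 289 = -361
Step 3: Knot determinant = |det(V + V^T)| = |-361| = 361

361


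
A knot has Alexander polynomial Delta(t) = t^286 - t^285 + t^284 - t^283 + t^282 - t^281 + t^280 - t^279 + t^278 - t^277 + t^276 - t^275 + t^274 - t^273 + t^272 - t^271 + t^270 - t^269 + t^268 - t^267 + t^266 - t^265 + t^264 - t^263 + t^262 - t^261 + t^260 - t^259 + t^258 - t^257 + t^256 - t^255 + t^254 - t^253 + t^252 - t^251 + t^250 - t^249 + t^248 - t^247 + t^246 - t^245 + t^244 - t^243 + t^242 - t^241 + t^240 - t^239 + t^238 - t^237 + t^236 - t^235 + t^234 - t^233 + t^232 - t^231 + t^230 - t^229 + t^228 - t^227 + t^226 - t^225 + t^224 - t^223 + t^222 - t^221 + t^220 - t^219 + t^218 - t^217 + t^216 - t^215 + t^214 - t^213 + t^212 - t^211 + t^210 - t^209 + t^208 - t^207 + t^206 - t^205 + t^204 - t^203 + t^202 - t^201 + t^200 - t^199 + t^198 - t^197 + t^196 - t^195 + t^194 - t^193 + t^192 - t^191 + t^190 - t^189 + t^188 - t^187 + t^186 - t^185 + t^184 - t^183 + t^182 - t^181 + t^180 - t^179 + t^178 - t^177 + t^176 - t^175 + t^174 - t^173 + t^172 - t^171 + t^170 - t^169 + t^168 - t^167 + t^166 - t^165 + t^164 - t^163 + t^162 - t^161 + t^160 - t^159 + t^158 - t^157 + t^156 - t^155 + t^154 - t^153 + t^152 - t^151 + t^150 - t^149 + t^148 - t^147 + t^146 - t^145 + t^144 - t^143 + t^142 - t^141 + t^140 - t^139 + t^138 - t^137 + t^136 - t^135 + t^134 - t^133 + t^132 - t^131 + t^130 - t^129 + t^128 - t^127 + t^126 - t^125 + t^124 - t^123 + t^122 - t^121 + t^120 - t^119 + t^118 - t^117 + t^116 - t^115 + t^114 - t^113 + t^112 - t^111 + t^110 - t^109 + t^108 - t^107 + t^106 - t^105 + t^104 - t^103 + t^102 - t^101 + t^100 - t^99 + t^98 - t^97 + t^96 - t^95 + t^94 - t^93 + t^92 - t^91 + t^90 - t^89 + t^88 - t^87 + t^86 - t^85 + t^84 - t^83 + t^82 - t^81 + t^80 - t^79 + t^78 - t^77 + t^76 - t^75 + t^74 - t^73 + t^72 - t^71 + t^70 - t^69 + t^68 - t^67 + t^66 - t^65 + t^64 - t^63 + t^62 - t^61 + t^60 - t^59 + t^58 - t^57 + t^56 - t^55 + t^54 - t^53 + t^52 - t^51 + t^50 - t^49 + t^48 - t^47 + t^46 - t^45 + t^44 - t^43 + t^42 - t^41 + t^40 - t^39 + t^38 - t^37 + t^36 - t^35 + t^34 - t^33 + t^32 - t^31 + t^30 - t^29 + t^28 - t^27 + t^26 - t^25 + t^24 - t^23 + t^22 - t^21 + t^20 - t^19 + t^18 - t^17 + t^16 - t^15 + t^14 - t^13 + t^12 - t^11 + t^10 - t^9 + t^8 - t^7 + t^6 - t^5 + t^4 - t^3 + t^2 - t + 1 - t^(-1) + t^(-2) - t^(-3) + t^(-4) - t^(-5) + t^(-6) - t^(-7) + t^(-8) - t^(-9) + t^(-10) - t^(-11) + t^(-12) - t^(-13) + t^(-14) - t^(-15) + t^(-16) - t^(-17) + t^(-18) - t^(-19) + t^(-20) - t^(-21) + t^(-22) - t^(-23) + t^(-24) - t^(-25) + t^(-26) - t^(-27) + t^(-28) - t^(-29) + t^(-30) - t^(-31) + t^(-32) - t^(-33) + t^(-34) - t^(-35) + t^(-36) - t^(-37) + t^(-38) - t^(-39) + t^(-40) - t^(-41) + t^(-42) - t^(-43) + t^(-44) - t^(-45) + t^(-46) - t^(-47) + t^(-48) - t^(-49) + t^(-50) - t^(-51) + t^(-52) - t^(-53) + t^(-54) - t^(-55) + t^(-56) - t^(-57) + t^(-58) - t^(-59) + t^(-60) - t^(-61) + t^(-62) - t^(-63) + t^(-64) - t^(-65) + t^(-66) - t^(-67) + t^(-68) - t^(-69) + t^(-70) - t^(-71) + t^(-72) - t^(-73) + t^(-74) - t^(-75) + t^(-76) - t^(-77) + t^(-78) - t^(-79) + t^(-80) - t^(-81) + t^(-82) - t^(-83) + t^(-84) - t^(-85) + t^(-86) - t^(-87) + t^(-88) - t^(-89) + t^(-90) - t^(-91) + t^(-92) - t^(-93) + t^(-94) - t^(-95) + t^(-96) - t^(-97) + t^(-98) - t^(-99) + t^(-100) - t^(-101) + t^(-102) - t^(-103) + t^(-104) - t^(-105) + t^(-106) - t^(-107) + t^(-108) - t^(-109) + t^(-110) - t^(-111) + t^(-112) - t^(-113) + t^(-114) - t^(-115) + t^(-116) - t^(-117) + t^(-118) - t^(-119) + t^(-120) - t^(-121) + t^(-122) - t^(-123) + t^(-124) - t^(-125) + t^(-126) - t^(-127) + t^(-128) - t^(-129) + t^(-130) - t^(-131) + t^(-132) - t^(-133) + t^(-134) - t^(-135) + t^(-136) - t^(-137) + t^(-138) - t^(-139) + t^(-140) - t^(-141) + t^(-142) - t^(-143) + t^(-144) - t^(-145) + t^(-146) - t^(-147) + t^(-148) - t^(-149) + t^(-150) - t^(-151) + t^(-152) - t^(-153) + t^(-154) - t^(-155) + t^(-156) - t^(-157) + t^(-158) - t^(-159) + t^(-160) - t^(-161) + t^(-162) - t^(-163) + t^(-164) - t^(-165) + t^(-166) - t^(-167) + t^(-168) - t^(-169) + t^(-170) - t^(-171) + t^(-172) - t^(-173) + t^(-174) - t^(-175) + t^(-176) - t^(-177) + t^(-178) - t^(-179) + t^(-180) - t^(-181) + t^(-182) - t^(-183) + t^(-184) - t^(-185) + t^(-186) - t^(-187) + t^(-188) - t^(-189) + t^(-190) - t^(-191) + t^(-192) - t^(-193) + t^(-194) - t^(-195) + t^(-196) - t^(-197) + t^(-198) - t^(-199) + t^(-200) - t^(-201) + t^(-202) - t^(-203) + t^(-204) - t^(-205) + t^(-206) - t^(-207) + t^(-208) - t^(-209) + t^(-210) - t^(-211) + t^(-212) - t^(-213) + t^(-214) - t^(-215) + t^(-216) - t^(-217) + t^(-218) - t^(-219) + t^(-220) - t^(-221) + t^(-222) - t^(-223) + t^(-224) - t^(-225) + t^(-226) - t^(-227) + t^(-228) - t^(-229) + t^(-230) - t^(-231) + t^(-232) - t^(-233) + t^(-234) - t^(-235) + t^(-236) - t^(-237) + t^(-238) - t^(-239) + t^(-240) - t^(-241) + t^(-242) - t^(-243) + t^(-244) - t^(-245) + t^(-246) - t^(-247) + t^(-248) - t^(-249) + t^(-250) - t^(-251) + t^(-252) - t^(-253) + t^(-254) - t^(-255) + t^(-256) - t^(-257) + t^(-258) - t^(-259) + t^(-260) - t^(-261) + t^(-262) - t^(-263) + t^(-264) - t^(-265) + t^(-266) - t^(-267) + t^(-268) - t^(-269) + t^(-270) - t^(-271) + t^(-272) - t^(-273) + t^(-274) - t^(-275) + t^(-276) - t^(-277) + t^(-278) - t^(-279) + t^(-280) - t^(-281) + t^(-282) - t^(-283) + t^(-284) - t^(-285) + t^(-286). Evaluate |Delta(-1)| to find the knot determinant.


Step 1: The polynomial has 573 terms with alternating signs, exponents from 286 down to -286.
Step 2: Substitute t = -1. The i-th term has coefficient (-1)^i and exponent (m-i),
  so its value is (-1)^i * (-1)^(m-i) = (-1)^m = 1 for every i.
Step 3: All 573 terms equal 1, so Delta(-1) = 573 * (1) = 573
Step 4: |Delta(-1)| = 573

573
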